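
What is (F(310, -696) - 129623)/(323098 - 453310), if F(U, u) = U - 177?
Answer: 64745/65106 ≈ 0.99446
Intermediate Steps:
F(U, u) = -177 + U
(F(310, -696) - 129623)/(323098 - 453310) = ((-177 + 310) - 129623)/(323098 - 453310) = (133 - 129623)/(-130212) = -129490*(-1/130212) = 64745/65106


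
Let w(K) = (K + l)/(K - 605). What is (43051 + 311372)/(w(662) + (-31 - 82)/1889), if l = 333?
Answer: 38161787679/1873114 ≈ 20373.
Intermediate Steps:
w(K) = (333 + K)/(-605 + K) (w(K) = (K + 333)/(K - 605) = (333 + K)/(-605 + K))
(43051 + 311372)/(w(662) + (-31 - 82)/1889) = (43051 + 311372)/((333 + 662)/(-605 + 662) + (-31 - 82)/1889) = 354423/(995/57 + (1/1889)*(-113)) = 354423/((1/57)*995 - 113/1889) = 354423/(995/57 - 113/1889) = 354423/(1873114/107673) = 354423*(107673/1873114) = 38161787679/1873114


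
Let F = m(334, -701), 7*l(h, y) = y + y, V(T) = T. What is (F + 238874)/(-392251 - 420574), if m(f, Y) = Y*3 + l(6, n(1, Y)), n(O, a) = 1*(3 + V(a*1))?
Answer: -1656001/5689775 ≈ -0.29105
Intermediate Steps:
n(O, a) = 3 + a (n(O, a) = 1*(3 + a*1) = 1*(3 + a) = 3 + a)
l(h, y) = 2*y/7 (l(h, y) = (y + y)/7 = (2*y)/7 = 2*y/7)
m(f, Y) = 6/7 + 23*Y/7 (m(f, Y) = Y*3 + 2*(3 + Y)/7 = 3*Y + (6/7 + 2*Y/7) = 6/7 + 23*Y/7)
F = -16117/7 (F = 6/7 + (23/7)*(-701) = 6/7 - 16123/7 = -16117/7 ≈ -2302.4)
(F + 238874)/(-392251 - 420574) = (-16117/7 + 238874)/(-392251 - 420574) = (1656001/7)/(-812825) = (1656001/7)*(-1/812825) = -1656001/5689775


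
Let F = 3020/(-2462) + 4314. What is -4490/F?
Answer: -2763595/2654512 ≈ -1.0411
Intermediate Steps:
F = 5309024/1231 (F = 3020*(-1/2462) + 4314 = -1510/1231 + 4314 = 5309024/1231 ≈ 4312.8)
-4490/F = -4490/5309024/1231 = -4490*1231/5309024 = -2763595/2654512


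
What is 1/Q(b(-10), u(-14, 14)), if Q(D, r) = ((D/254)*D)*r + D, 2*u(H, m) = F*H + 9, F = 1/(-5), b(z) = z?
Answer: -127/975 ≈ -0.13026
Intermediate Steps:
F = -⅕ ≈ -0.20000
u(H, m) = 9/2 - H/10 (u(H, m) = (-H/5 + 9)/2 = (9 - H/5)/2 = 9/2 - H/10)
Q(D, r) = D + r*D²/254 (Q(D, r) = ((D*(1/254))*D)*r + D = ((D/254)*D)*r + D = (D²/254)*r + D = r*D²/254 + D = D + r*D²/254)
1/Q(b(-10), u(-14, 14)) = 1/((1/254)*(-10)*(254 - 10*(9/2 - ⅒*(-14)))) = 1/((1/254)*(-10)*(254 - 10*(9/2 + 7/5))) = 1/((1/254)*(-10)*(254 - 10*59/10)) = 1/((1/254)*(-10)*(254 - 59)) = 1/((1/254)*(-10)*195) = 1/(-975/127) = -127/975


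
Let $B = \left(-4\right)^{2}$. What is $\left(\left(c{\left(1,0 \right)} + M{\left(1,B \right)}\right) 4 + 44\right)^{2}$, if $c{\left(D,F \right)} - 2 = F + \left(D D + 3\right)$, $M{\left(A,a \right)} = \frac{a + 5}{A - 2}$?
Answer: $256$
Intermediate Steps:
$B = 16$
$M{\left(A,a \right)} = \frac{5 + a}{-2 + A}$
$c{\left(D,F \right)} = 5 + F + D^{2}$ ($c{\left(D,F \right)} = 2 + \left(F + \left(D D + 3\right)\right) = 2 + \left(F + \left(D^{2} + 3\right)\right) = 2 + \left(F + \left(3 + D^{2}\right)\right) = 2 + \left(3 + F + D^{2}\right) = 5 + F + D^{2}$)
$\left(\left(c{\left(1,0 \right)} + M{\left(1,B \right)}\right) 4 + 44\right)^{2} = \left(\left(\left(5 + 0 + 1^{2}\right) + \frac{5 + 16}{-2 + 1}\right) 4 + 44\right)^{2} = \left(\left(\left(5 + 0 + 1\right) + \frac{1}{-1} \cdot 21\right) 4 + 44\right)^{2} = \left(\left(6 - 21\right) 4 + 44\right)^{2} = \left(\left(-15\right) 4 + 44\right)^{2} = \left(-60 + 44\right)^{2} = \left(-16\right)^{2} = 256$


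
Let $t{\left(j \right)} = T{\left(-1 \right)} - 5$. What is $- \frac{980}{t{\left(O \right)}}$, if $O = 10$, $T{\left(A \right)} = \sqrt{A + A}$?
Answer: $\frac{4900}{27} + \frac{980 i \sqrt{2}}{27} \approx 181.48 + 51.331 i$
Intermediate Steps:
$T{\left(A \right)} = \sqrt{2} \sqrt{A}$ ($T{\left(A \right)} = \sqrt{2 A} = \sqrt{2} \sqrt{A}$)
$t{\left(j \right)} = -5 + i \sqrt{2}$ ($t{\left(j \right)} = \sqrt{2} \sqrt{-1} - 5 = \sqrt{2} i - 5 = i \sqrt{2} - 5 = -5 + i \sqrt{2}$)
$- \frac{980}{t{\left(O \right)}} = - \frac{980}{-5 + i \sqrt{2}}$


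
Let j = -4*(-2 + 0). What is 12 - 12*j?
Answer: -84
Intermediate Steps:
j = 8 (j = -4*(-2) = 8)
12 - 12*j = 12 - 12*8 = 12 - 96 = -84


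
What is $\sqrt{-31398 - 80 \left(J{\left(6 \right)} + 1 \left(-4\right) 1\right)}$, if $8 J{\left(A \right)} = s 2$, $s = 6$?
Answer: $i \sqrt{31198} \approx 176.63 i$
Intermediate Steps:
$J{\left(A \right)} = \frac{3}{2}$ ($J{\left(A \right)} = \frac{6 \cdot 2}{8} = \frac{1}{8} \cdot 12 = \frac{3}{2}$)
$\sqrt{-31398 - 80 \left(J{\left(6 \right)} + 1 \left(-4\right) 1\right)} = \sqrt{-31398 - 80 \left(\frac{3}{2} + 1 \left(-4\right) 1\right)} = \sqrt{-31398 - 80 \left(\frac{3}{2} - 4\right)} = \sqrt{-31398 - -200} = \sqrt{-31398 + 200} = \sqrt{-31198} = i \sqrt{31198}$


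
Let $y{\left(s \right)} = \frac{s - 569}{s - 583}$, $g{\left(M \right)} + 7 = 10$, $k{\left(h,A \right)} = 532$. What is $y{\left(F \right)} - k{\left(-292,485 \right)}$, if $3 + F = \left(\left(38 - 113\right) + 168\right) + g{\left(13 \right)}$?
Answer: $- \frac{18586}{35} \approx -531.03$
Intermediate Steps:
$g{\left(M \right)} = 3$ ($g{\left(M \right)} = -7 + 10 = 3$)
$F = 93$ ($F = -3 + \left(\left(\left(38 - 113\right) + 168\right) + 3\right) = -3 + \left(\left(-75 + 168\right) + 3\right) = -3 + \left(93 + 3\right) = -3 + 96 = 93$)
$y{\left(s \right)} = \frac{-569 + s}{-583 + s}$
$y{\left(F \right)} - k{\left(-292,485 \right)} = \frac{-569 + 93}{-583 + 93} - 532 = \frac{1}{-490} \left(-476\right) - 532 = \left(- \frac{1}{490}\right) \left(-476\right) - 532 = \frac{34}{35} - 532 = - \frac{18586}{35}$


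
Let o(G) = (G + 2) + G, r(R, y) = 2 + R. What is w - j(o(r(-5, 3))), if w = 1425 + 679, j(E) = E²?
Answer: 2088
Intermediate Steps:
o(G) = 2 + 2*G (o(G) = (2 + G) + G = 2 + 2*G)
w = 2104
w - j(o(r(-5, 3))) = 2104 - (2 + 2*(2 - 5))² = 2104 - (2 + 2*(-3))² = 2104 - (2 - 6)² = 2104 - 1*(-4)² = 2104 - 1*16 = 2104 - 16 = 2088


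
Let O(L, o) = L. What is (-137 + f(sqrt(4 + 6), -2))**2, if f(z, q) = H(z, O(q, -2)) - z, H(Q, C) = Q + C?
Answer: 19321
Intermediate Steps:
H(Q, C) = C + Q
f(z, q) = q (f(z, q) = (q + z) - z = q)
(-137 + f(sqrt(4 + 6), -2))**2 = (-137 - 2)**2 = (-139)**2 = 19321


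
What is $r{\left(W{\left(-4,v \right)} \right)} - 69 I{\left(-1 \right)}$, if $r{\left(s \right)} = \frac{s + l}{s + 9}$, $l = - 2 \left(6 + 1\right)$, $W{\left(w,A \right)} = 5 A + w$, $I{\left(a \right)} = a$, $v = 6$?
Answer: $\frac{2427}{35} \approx 69.343$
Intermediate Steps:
$W{\left(w,A \right)} = w + 5 A$
$l = -14$ ($l = \left(-2\right) 7 = -14$)
$r{\left(s \right)} = \frac{-14 + s}{9 + s}$ ($r{\left(s \right)} = \frac{s - 14}{s + 9} = \frac{-14 + s}{9 + s}$)
$r{\left(W{\left(-4,v \right)} \right)} - 69 I{\left(-1 \right)} = \frac{-14 + \left(-4 + 5 \cdot 6\right)}{9 + \left(-4 + 5 \cdot 6\right)} - -69 = \frac{-14 + \left(-4 + 30\right)}{9 + \left(-4 + 30\right)} + 69 = \frac{-14 + 26}{9 + 26} + 69 = \frac{1}{35} \cdot 12 + 69 = \frac{12}{35} + 69 = \frac{2427}{35}$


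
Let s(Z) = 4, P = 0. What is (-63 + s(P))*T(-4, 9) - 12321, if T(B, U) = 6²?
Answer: -14445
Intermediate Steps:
T(B, U) = 36
(-63 + s(P))*T(-4, 9) - 12321 = (-63 + 4)*36 - 12321 = -59*36 - 12321 = -2124 - 12321 = -14445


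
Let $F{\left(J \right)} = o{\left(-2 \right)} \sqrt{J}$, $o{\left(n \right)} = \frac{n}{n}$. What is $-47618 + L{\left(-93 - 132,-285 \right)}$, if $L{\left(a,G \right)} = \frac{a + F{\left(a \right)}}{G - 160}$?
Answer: $- \frac{4237957}{89} - \frac{3 i}{89} \approx -47618.0 - 0.033708 i$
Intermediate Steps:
$o{\left(n \right)} = 1$
$F{\left(J \right)} = \sqrt{J}$ ($F{\left(J \right)} = 1 \sqrt{J} = \sqrt{J}$)
$L{\left(a,G \right)} = \frac{a + \sqrt{a}}{-160 + G}$ ($L{\left(a,G \right)} = \frac{a + \sqrt{a}}{G - 160} = \frac{a + \sqrt{a}}{-160 + G}$)
$-47618 + L{\left(-93 - 132,-285 \right)} = -47618 + \frac{\left(-93 - 132\right) + \sqrt{-93 - 132}}{-160 - 285} = -47618 + \frac{\left(-93 - 132\right) + \sqrt{-93 - 132}}{-445} = -47618 - \frac{-225 + \sqrt{-225}}{445} = -47618 - \frac{-225 + 15 i}{445} = -47618 + \left(\frac{45}{89} - \frac{3 i}{89}\right) = - \frac{4237957}{89} - \frac{3 i}{89}$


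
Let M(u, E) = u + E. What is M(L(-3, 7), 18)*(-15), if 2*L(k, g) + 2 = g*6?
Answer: -570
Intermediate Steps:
L(k, g) = -1 + 3*g (L(k, g) = -1 + (g*6)/2 = -1 + (6*g)/2 = -1 + 3*g)
M(u, E) = E + u
M(L(-3, 7), 18)*(-15) = (18 + (-1 + 3*7))*(-15) = (18 + (-1 + 21))*(-15) = (18 + 20)*(-15) = 38*(-15) = -570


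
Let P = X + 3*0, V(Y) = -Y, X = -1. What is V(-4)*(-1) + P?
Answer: -5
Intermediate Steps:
P = -1 (P = -1 + 3*0 = -1 + 0 = -1)
V(-4)*(-1) + P = -1*(-4)*(-1) - 1 = 4*(-1) - 1 = -4 - 1 = -5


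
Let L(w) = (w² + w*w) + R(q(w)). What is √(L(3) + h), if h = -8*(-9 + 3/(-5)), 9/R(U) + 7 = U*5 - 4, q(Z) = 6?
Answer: √859845/95 ≈ 9.7608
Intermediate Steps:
R(U) = 9/(-11 + 5*U) (R(U) = 9/(-7 + (U*5 - 4)) = 9/(-7 + (5*U - 4)) = 9/(-7 + (-4 + 5*U)) = 9/(-11 + 5*U))
L(w) = 9/19 + 2*w² (L(w) = (w² + w*w) + 9/(-11 + 5*6) = (w² + w²) + 9/(-11 + 30) = 2*w² + 9/19 = 9/19 + 2*w²)
h = 384/5 (h = -8*(-9 + 3*(-⅕)) = -8*(-9 - ⅗) = -8*(-48/5) = 384/5 ≈ 76.800)
√(L(3) + h) = √((9/19 + 2*3²) + 384/5) = √((9/19 + 2*9) + 384/5) = √((9/19 + 18) + 384/5) = √(351/19 + 384/5) = √(9051/95) = √859845/95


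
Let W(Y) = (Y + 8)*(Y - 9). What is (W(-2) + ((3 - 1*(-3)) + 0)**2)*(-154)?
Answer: 4620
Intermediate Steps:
W(Y) = (-9 + Y)*(8 + Y) (W(Y) = (8 + Y)*(-9 + Y) = (-9 + Y)*(8 + Y))
(W(-2) + ((3 - 1*(-3)) + 0)**2)*(-154) = ((-72 + (-2)**2 - 1*(-2)) + ((3 - 1*(-3)) + 0)**2)*(-154) = ((-72 + 4 + 2) + ((3 + 3) + 0)**2)*(-154) = (-66 + (6 + 0)**2)*(-154) = (-66 + 6**2)*(-154) = (-66 + 36)*(-154) = -30*(-154) = 4620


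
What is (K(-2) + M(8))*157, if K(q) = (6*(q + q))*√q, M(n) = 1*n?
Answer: 1256 - 3768*I*√2 ≈ 1256.0 - 5328.8*I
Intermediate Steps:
M(n) = n
K(q) = 12*q^(3/2) (K(q) = (6*(2*q))*√q = (12*q)*√q = 12*q^(3/2))
(K(-2) + M(8))*157 = (12*(-2)^(3/2) + 8)*157 = (12*(-2*I*√2) + 8)*157 = (-24*I*√2 + 8)*157 = (8 - 24*I*√2)*157 = 1256 - 3768*I*√2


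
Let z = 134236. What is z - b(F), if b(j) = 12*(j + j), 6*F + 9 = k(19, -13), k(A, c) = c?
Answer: 134324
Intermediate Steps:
F = -11/3 (F = -3/2 + (1/6)*(-13) = -3/2 - 13/6 = -11/3 ≈ -3.6667)
b(j) = 24*j (b(j) = 12*(2*j) = 24*j)
z - b(F) = 134236 - 24*(-11)/3 = 134236 - 1*(-88) = 134236 + 88 = 134324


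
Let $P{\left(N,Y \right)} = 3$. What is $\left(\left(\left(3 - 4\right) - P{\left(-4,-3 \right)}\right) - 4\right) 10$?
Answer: $-80$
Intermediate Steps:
$\left(\left(\left(3 - 4\right) - P{\left(-4,-3 \right)}\right) - 4\right) 10 = \left(\left(\left(3 - 4\right) - 3\right) - 4\right) 10 = \left(\left(-1 - 3\right) - 4\right) 10 = \left(-4 - 4\right) 10 = \left(-8\right) 10 = -80$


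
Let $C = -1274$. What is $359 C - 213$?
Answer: $-457579$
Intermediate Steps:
$359 C - 213 = 359 \left(-1274\right) - 213 = -457366 - 213 = -457579$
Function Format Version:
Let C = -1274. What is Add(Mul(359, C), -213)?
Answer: -457579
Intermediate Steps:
Add(Mul(359, C), -213) = Add(Mul(359, -1274), -213) = Add(-457366, -213) = -457579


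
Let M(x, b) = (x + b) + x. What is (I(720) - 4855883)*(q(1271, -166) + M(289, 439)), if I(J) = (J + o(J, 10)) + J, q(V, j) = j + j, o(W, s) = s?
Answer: -3325286605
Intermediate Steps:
q(V, j) = 2*j
I(J) = 10 + 2*J (I(J) = (J + 10) + J = (10 + J) + J = 10 + 2*J)
M(x, b) = b + 2*x (M(x, b) = (b + x) + x = b + 2*x)
(I(720) - 4855883)*(q(1271, -166) + M(289, 439)) = ((10 + 2*720) - 4855883)*(2*(-166) + (439 + 2*289)) = ((10 + 1440) - 4855883)*(-332 + (439 + 578)) = (1450 - 4855883)*(-332 + 1017) = -4854433*685 = -3325286605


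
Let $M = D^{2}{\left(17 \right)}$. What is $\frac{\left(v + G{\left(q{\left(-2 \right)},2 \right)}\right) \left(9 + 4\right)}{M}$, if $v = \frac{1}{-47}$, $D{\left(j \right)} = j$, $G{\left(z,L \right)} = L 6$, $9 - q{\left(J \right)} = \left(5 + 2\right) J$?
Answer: $\frac{7319}{13583} \approx 0.53884$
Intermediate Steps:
$q{\left(J \right)} = 9 - 7 J$ ($q{\left(J \right)} = 9 - \left(5 + 2\right) J = 9 - 7 J$)
$G{\left(z,L \right)} = 6 L$
$v = - \frac{1}{47} \approx -0.021277$
$M = 289$ ($M = 17^{2} = 289$)
$\frac{\left(v + G{\left(q{\left(-2 \right)},2 \right)}\right) \left(9 + 4\right)}{M} = \frac{\left(- \frac{1}{47} + 6 \cdot 2\right) \left(9 + 4\right)}{289} = \left(- \frac{1}{47} + 12\right) 13 \cdot \frac{1}{289} = \frac{563}{47} \cdot 13 \cdot \frac{1}{289} = \frac{7319}{47} \cdot \frac{1}{289} = \frac{7319}{13583}$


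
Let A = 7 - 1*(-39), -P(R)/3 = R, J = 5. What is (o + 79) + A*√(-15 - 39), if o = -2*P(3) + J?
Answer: 102 + 138*I*√6 ≈ 102.0 + 338.03*I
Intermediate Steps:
P(R) = -3*R
o = 23 (o = -(-6)*3 + 5 = -2*(-9) + 5 = 18 + 5 = 23)
A = 46 (A = 7 + 39 = 46)
(o + 79) + A*√(-15 - 39) = (23 + 79) + 46*√(-15 - 39) = 102 + 46*√(-54) = 102 + 46*(3*I*√6) = 102 + 138*I*√6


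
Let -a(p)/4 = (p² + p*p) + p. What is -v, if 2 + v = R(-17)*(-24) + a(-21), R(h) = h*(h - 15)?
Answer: 16502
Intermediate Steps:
a(p) = -8*p² - 4*p (a(p) = -4*((p² + p*p) + p) = -4*((p² + p²) + p) = -4*(2*p² + p) = -4*(p + 2*p²) = -8*p² - 4*p)
R(h) = h*(-15 + h)
v = -16502 (v = -2 + (-17*(-15 - 17)*(-24) - 4*(-21)*(1 + 2*(-21))) = -2 + (-17*(-32)*(-24) - 4*(-21)*(1 - 42)) = -2 + (544*(-24) - 4*(-21)*(-41)) = -2 + (-13056 - 3444) = -2 - 16500 = -16502)
-v = -1*(-16502) = 16502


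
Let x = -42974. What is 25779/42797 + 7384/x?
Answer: 395906849/919579139 ≈ 0.43053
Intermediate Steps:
25779/42797 + 7384/x = 25779/42797 + 7384/(-42974) = 25779*(1/42797) + 7384*(-1/42974) = 25779/42797 - 3692/21487 = 395906849/919579139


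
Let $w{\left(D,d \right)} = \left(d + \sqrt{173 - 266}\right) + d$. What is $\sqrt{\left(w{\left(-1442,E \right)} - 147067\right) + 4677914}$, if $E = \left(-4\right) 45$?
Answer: $\sqrt{4530487 + i \sqrt{93}} \approx 2128.5 + 0.002 i$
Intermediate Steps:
$E = -180$
$w{\left(D,d \right)} = 2 d + i \sqrt{93}$ ($w{\left(D,d \right)} = \left(d + \sqrt{-93}\right) + d = \left(d + i \sqrt{93}\right) + d = 2 d + i \sqrt{93}$)
$\sqrt{\left(w{\left(-1442,E \right)} - 147067\right) + 4677914} = \sqrt{\left(\left(2 \left(-180\right) + i \sqrt{93}\right) - 147067\right) + 4677914} = \sqrt{\left(\left(-360 + i \sqrt{93}\right) - 147067\right) + 4677914} = \sqrt{\left(-147427 + i \sqrt{93}\right) + 4677914} = \sqrt{4530487 + i \sqrt{93}}$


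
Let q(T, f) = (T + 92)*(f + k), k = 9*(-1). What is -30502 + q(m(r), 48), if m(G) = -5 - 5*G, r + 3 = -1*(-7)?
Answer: -27889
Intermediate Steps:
k = -9
r = 4 (r = -3 - 1*(-7) = -3 + 7 = 4)
q(T, f) = (-9 + f)*(92 + T) (q(T, f) = (T + 92)*(f - 9) = (92 + T)*(-9 + f) = (-9 + f)*(92 + T))
-30502 + q(m(r), 48) = -30502 + (-828 - 9*(-5 - 5*4) + 92*48 + (-5 - 5*4)*48) = -30502 + (-828 - 9*(-5 - 20) + 4416 + (-5 - 20)*48) = -30502 + (-828 - 9*(-25) + 4416 - 25*48) = -30502 + (-828 + 225 + 4416 - 1200) = -30502 + 2613 = -27889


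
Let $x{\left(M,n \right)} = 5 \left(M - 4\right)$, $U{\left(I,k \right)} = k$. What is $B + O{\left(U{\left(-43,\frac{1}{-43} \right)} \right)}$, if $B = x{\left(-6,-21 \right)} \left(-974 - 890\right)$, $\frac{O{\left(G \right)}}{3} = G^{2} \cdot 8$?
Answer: $\frac{172326824}{1849} \approx 93200.0$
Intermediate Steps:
$O{\left(G \right)} = 24 G^{2}$ ($O{\left(G \right)} = 3 G^{2} \cdot 8 = 3 \cdot 8 G^{2} = 24 G^{2}$)
$x{\left(M,n \right)} = -20 + 5 M$ ($x{\left(M,n \right)} = 5 \left(-4 + M\right) = -20 + 5 M$)
$B = 93200$ ($B = \left(-20 + 5 \left(-6\right)\right) \left(-974 - 890\right) = \left(-20 - 30\right) \left(-1864\right) = \left(-50\right) \left(-1864\right) = 93200$)
$B + O{\left(U{\left(-43,\frac{1}{-43} \right)} \right)} = 93200 + 24 \left(\frac{1}{-43}\right)^{2} = 93200 + 24 \left(- \frac{1}{43}\right)^{2} = 93200 + 24 \cdot \frac{1}{1849} = 93200 + \frac{24}{1849} = \frac{172326824}{1849}$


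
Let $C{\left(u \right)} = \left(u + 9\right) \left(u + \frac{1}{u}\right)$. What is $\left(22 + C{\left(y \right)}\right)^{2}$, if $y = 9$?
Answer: $34596$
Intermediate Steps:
$C{\left(u \right)} = \left(9 + u\right) \left(u + \frac{1}{u}\right)$
$\left(22 + C{\left(y \right)}\right)^{2} = \left(22 + \left(1 + 9^{2} + 9 \cdot 9 + \frac{9}{9}\right)\right)^{2} = \left(22 + \left(1 + 81 + 81 + 9 \cdot \frac{1}{9}\right)\right)^{2} = \left(22 + \left(1 + 81 + 81 + 1\right)\right)^{2} = \left(22 + 164\right)^{2} = 186^{2} = 34596$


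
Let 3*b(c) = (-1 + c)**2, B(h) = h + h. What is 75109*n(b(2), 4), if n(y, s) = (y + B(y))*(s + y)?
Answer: 976417/3 ≈ 3.2547e+5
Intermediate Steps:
B(h) = 2*h
b(c) = (-1 + c)**2/3
n(y, s) = 3*y*(s + y) (n(y, s) = (y + 2*y)*(s + y) = (3*y)*(s + y) = 3*y*(s + y))
75109*n(b(2), 4) = 75109*(3*((-1 + 2)**2/3)*(4 + (-1 + 2)**2/3)) = 75109*(3*((1/3)*1**2)*(4 + (1/3)*1**2)) = 75109*(3*((1/3)*1)*(4 + (1/3)*1)) = 75109*(3*(1/3)*(4 + 1/3)) = 75109*(3*(1/3)*(13/3)) = 75109*(13/3) = 976417/3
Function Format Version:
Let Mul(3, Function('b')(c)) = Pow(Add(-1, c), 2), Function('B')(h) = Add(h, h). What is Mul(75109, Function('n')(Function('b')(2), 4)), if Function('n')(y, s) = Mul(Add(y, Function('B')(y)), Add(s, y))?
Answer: Rational(976417, 3) ≈ 3.2547e+5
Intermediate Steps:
Function('B')(h) = Mul(2, h)
Function('b')(c) = Mul(Rational(1, 3), Pow(Add(-1, c), 2))
Function('n')(y, s) = Mul(3, y, Add(s, y)) (Function('n')(y, s) = Mul(Add(y, Mul(2, y)), Add(s, y)) = Mul(Mul(3, y), Add(s, y)) = Mul(3, y, Add(s, y)))
Mul(75109, Function('n')(Function('b')(2), 4)) = Mul(75109, Mul(3, Mul(Rational(1, 3), Pow(Add(-1, 2), 2)), Add(4, Mul(Rational(1, 3), Pow(Add(-1, 2), 2))))) = Mul(75109, Mul(3, Mul(Rational(1, 3), Pow(1, 2)), Add(4, Mul(Rational(1, 3), Pow(1, 2))))) = Mul(75109, Mul(3, Mul(Rational(1, 3), 1), Add(4, Mul(Rational(1, 3), 1)))) = Mul(75109, Mul(3, Rational(1, 3), Add(4, Rational(1, 3)))) = Mul(75109, Mul(3, Rational(1, 3), Rational(13, 3))) = Mul(75109, Rational(13, 3)) = Rational(976417, 3)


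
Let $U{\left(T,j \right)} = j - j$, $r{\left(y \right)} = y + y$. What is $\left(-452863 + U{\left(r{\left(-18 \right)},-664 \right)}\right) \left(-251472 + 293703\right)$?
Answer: $-19124857353$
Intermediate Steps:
$r{\left(y \right)} = 2 y$
$U{\left(T,j \right)} = 0$
$\left(-452863 + U{\left(r{\left(-18 \right)},-664 \right)}\right) \left(-251472 + 293703\right) = \left(-452863 + 0\right) \left(-251472 + 293703\right) = \left(-452863\right) 42231 = -19124857353$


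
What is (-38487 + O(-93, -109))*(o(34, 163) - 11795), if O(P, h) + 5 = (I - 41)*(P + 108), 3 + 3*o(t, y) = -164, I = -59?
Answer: 1421795584/3 ≈ 4.7393e+8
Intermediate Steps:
o(t, y) = -167/3 (o(t, y) = -1 + (1/3)*(-164) = -1 - 164/3 = -167/3)
O(P, h) = -10805 - 100*P (O(P, h) = -5 + (-59 - 41)*(P + 108) = -5 - 100*(108 + P) = -5 + (-10800 - 100*P) = -10805 - 100*P)
(-38487 + O(-93, -109))*(o(34, 163) - 11795) = (-38487 + (-10805 - 100*(-93)))*(-167/3 - 11795) = (-38487 + (-10805 + 9300))*(-35552/3) = (-38487 - 1505)*(-35552/3) = -39992*(-35552/3) = 1421795584/3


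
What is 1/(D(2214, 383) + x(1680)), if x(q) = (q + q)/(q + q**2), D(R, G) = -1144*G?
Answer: -1681/736533510 ≈ -2.2823e-6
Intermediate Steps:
x(q) = 2*q/(q + q**2) (x(q) = (2*q)/(q + q**2) = 2*q/(q + q**2))
1/(D(2214, 383) + x(1680)) = 1/(-1144*383 + 2/(1 + 1680)) = 1/(-438152 + 2/1681) = 1/(-736533510/1681) = -1681/736533510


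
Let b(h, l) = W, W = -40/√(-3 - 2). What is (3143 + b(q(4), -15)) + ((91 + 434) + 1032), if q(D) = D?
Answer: 4700 + 8*I*√5 ≈ 4700.0 + 17.889*I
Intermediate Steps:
W = 8*I*√5 (W = -40*(-I*√5/5) = -(-8)*I*√5 = 8*I*√5 ≈ 17.889*I)
b(h, l) = 8*I*√5
(3143 + b(q(4), -15)) + ((91 + 434) + 1032) = (3143 + 8*I*√5) + ((91 + 434) + 1032) = (3143 + 8*I*√5) + (525 + 1032) = (3143 + 8*I*√5) + 1557 = 4700 + 8*I*√5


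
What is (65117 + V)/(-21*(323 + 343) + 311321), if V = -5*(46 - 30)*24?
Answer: 63197/297335 ≈ 0.21254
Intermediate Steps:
V = -1920 (V = -5*16*24 = -80*24 = -1920)
(65117 + V)/(-21*(323 + 343) + 311321) = (65117 - 1920)/(-21*(323 + 343) + 311321) = 63197/(-21*666 + 311321) = 63197/(-13986 + 311321) = 63197/297335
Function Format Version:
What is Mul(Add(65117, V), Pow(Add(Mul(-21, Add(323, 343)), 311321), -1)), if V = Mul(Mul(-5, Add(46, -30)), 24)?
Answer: Rational(63197, 297335) ≈ 0.21254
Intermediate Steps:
V = -1920 (V = Mul(Mul(-5, 16), 24) = Mul(-80, 24) = -1920)
Mul(Add(65117, V), Pow(Add(Mul(-21, Add(323, 343)), 311321), -1)) = Mul(Add(65117, -1920), Pow(Add(Mul(-21, Add(323, 343)), 311321), -1)) = Mul(63197, Pow(Add(Mul(-21, 666), 311321), -1)) = Mul(63197, Pow(Add(-13986, 311321), -1)) = Mul(63197, Pow(297335, -1)) = Mul(63197, Rational(1, 297335)) = Rational(63197, 297335)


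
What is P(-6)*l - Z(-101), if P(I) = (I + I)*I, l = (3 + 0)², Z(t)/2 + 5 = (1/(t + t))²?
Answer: 13424515/20402 ≈ 658.00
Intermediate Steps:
Z(t) = -10 + 1/(2*t²) (Z(t) = -10 + 2*(1/(t + t))² = -10 + 2*(1/(2*t))² = -10 + 2*(1/(4*t²)) = -10 + 1/(2*t²))
l = 9 (l = 3² = 9)
P(I) = 2*I² (P(I) = (2*I)*I = 2*I²)
P(-6)*l - Z(-101) = (2*(-6)²)*9 - (-10 + (½)/(-101)²) = (2*36)*9 - (-10 + (½)*(1/10201)) = 72*9 - (-10 + 1/20402) = 648 - 1*(-204019/20402) = 648 + 204019/20402 = 13424515/20402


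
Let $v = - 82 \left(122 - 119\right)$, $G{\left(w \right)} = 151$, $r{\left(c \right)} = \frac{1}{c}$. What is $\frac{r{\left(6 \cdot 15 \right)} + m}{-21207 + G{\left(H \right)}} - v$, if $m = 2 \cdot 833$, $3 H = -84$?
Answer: $\frac{466029899}{1895040} \approx 245.92$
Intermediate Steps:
$H = -28$ ($H = \frac{1}{3} \left(-84\right) = -28$)
$m = 1666$
$v = -246$ ($v = \left(-82\right) 3 = -246$)
$\frac{r{\left(6 \cdot 15 \right)} + m}{-21207 + G{\left(H \right)}} - v = \frac{\frac{1}{6 \cdot 15} + 1666}{-21207 + 151} - -246 = \frac{\frac{1}{90} + 1666}{-21056} + 246 = \left(\frac{1}{90} + 1666\right) \left(- \frac{1}{21056}\right) + 246 = \frac{149941}{90} \left(- \frac{1}{21056}\right) + 246 = - \frac{149941}{1895040} + 246 = \frac{466029899}{1895040}$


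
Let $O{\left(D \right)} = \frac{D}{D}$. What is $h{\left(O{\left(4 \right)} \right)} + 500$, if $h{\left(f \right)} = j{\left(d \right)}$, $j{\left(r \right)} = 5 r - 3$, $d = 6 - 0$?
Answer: $527$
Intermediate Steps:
$O{\left(D \right)} = 1$
$d = 6$ ($d = 6 + 0 = 6$)
$j{\left(r \right)} = -3 + 5 r$
$h{\left(f \right)} = 27$ ($h{\left(f \right)} = -3 + 5 \cdot 6 = -3 + 30 = 27$)
$h{\left(O{\left(4 \right)} \right)} + 500 = 27 + 500 = 527$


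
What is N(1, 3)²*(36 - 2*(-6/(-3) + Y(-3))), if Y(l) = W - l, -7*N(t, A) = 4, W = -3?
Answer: 512/49 ≈ 10.449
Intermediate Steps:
N(t, A) = -4/7 (N(t, A) = -⅐*4 = -4/7)
Y(l) = -3 - l
N(1, 3)²*(36 - 2*(-6/(-3) + Y(-3))) = (-4/7)²*(36 - 2*(-6/(-3) + (-3 - 1*(-3)))) = 16*(36 - 2*(-6*(-1)/3 + (-3 + 3)))/49 = 16*(36 - 2*(-1*(-2) + 0))/49 = 16*(36 - 2*(2 + 0))/49 = 16*(36 - 2*2)/49 = 16*(36 - 4)/49 = (16/49)*32 = 512/49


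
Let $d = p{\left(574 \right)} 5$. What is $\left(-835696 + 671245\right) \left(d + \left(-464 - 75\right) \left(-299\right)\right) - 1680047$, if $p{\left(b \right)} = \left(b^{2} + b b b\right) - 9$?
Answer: $-155801638185863$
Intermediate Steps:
$p{\left(b \right)} = -9 + b^{2} + b^{3}$ ($p{\left(b \right)} = \left(b^{2} + b^{2} b\right) - 9 = \left(b^{2} + b^{3}\right) - 9 = -9 + b^{2} + b^{3}$)
$d = 947243455$ ($d = \left(-9 + 574^{2} + 574^{3}\right) 5 = \left(-9 + 329476 + 189119224\right) 5 = 189448691 \cdot 5 = 947243455$)
$\left(-835696 + 671245\right) \left(d + \left(-464 - 75\right) \left(-299\right)\right) - 1680047 = \left(-835696 + 671245\right) \left(947243455 + \left(-464 - 75\right) \left(-299\right)\right) - 1680047 = - 164451 \left(947243455 - -161161\right) - 1680047 = - 164451 \left(947243455 + 161161\right) - 1680047 = \left(-164451\right) 947404616 - 1680047 = -155801636505816 - 1680047 = -155801638185863$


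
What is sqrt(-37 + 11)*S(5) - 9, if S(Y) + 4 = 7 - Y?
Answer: -9 - 2*I*sqrt(26) ≈ -9.0 - 10.198*I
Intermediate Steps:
S(Y) = 3 - Y (S(Y) = -4 + (7 - Y) = 3 - Y)
sqrt(-37 + 11)*S(5) - 9 = sqrt(-37 + 11)*(3 - 1*5) - 9 = sqrt(-26)*(3 - 5) - 9 = (I*sqrt(26))*(-2) - 9 = -2*I*sqrt(26) - 9 = -9 - 2*I*sqrt(26)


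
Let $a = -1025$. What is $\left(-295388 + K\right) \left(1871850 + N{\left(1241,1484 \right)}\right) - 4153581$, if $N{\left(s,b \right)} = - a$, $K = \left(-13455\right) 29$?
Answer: $-1284015414706$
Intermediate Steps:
$K = -390195$
$N{\left(s,b \right)} = 1025$ ($N{\left(s,b \right)} = \left(-1\right) \left(-1025\right) = 1025$)
$\left(-295388 + K\right) \left(1871850 + N{\left(1241,1484 \right)}\right) - 4153581 = \left(-295388 - 390195\right) \left(1871850 + 1025\right) - 4153581 = \left(-685583\right) 1872875 - 4153581 = -1284011261125 - 4153581 = -1284015414706$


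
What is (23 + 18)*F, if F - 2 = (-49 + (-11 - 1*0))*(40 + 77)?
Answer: -287738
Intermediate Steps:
F = -7018 (F = 2 + (-49 + (-11 - 1*0))*(40 + 77) = 2 + (-49 + (-11 + 0))*117 = 2 + (-49 - 11)*117 = 2 - 60*117 = 2 - 7020 = -7018)
(23 + 18)*F = (23 + 18)*(-7018) = 41*(-7018) = -287738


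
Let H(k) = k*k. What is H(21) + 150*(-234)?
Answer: -34659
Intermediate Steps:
H(k) = k²
H(21) + 150*(-234) = 21² + 150*(-234) = 441 - 35100 = -34659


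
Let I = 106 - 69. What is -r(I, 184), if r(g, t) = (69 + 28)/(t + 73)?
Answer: -97/257 ≈ -0.37743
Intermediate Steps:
I = 37
r(g, t) = 97/(73 + t)
-r(I, 184) = -97/(73 + 184) = -97/257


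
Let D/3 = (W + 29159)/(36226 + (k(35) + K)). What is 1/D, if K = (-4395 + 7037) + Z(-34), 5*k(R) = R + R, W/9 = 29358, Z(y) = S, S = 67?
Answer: 12983/293381 ≈ 0.044253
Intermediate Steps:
Z(y) = 67
W = 264222 (W = 9*29358 = 264222)
k(R) = 2*R/5 (k(R) = (R + R)/5 = (2*R)/5 = 2*R/5)
K = 2709 (K = (-4395 + 7037) + 67 = 2642 + 67 = 2709)
D = 293381/12983 (D = 3*((264222 + 29159)/(36226 + ((2/5)*35 + 2709))) = 3*(293381/(36226 + (14 + 2709))) = 3*(293381/(36226 + 2723)) = 3*(293381/38949) = 293381/12983 ≈ 22.597)
1/D = 1/(293381/12983) = 12983/293381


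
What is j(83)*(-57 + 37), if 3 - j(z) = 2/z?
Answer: -4940/83 ≈ -59.518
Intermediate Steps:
j(z) = 3 - 2/z
j(83)*(-57 + 37) = (3 - 2/83)*(-57 + 37) = (3 - 2*1/83)*(-20) = (3 - 2/83)*(-20) = (247/83)*(-20) = -4940/83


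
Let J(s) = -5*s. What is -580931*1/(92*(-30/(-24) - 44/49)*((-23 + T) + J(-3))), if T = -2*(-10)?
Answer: -28465619/19044 ≈ -1494.7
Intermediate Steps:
T = 20
-580931*1/(92*(-30/(-24) - 44/49)*((-23 + T) + J(-3))) = -580931*1/(92*(-30/(-24) - 44/49)*((-23 + 20) - 5*(-3))) = -580931*1/(92*(-3 + 15)*(-30*(-1/24) - 44*1/49)) = -580931*1/(1104*(5/4 - 44/49)) = -580931/(1104*(69/196)) = -580931/19044/49 = -580931*49/19044 = -28465619/19044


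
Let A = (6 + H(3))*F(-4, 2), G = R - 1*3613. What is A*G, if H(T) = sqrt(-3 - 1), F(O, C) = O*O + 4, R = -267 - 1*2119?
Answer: -719880 - 239960*I ≈ -7.1988e+5 - 2.3996e+5*I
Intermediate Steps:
R = -2386 (R = -267 - 2119 = -2386)
F(O, C) = 4 + O**2 (F(O, C) = O**2 + 4 = 4 + O**2)
H(T) = 2*I (H(T) = sqrt(-4) = 2*I)
G = -5999 (G = -2386 - 1*3613 = -2386 - 3613 = -5999)
A = 120 + 40*I (A = (6 + 2*I)*(4 + (-4)**2) = (6 + 2*I)*(4 + 16) = (6 + 2*I)*20 = 120 + 40*I ≈ 120.0 + 40.0*I)
A*G = (120 + 40*I)*(-5999) = -719880 - 239960*I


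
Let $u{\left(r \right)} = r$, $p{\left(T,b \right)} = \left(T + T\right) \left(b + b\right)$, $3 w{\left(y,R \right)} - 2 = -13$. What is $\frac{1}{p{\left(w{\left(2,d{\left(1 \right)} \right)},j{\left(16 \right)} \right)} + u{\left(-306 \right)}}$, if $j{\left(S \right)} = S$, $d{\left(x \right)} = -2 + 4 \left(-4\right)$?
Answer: $- \frac{3}{1622} \approx -0.0018496$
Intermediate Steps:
$d{\left(x \right)} = -18$ ($d{\left(x \right)} = -2 - 16 = -18$)
$w{\left(y,R \right)} = - \frac{11}{3}$ ($w{\left(y,R \right)} = \frac{2}{3} + \frac{1}{3} \left(-13\right) = \frac{2}{3} - \frac{13}{3} = - \frac{11}{3}$)
$p{\left(T,b \right)} = 4 T b$ ($p{\left(T,b \right)} = 2 T 2 b = 4 T b$)
$\frac{1}{p{\left(w{\left(2,d{\left(1 \right)} \right)},j{\left(16 \right)} \right)} + u{\left(-306 \right)}} = \frac{1}{4 \left(- \frac{11}{3}\right) 16 - 306} = \frac{1}{- \frac{704}{3} - 306} = \frac{1}{- \frac{1622}{3}} = - \frac{3}{1622}$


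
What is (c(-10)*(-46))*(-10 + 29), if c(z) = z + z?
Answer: 17480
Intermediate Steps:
c(z) = 2*z
(c(-10)*(-46))*(-10 + 29) = ((2*(-10))*(-46))*(-10 + 29) = -20*(-46)*19 = 920*19 = 17480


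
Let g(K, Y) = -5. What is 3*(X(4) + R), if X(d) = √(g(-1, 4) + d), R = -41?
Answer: -123 + 3*I ≈ -123.0 + 3.0*I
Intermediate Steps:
X(d) = √(-5 + d)
3*(X(4) + R) = 3*(√(-5 + 4) - 41) = 3*(√(-1) - 41) = 3*(I - 41) = 3*(-41 + I) = -123 + 3*I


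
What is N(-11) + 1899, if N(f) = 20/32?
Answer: 15197/8 ≈ 1899.6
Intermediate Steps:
N(f) = 5/8 (N(f) = 20*(1/32) = 5/8)
N(-11) + 1899 = 5/8 + 1899 = 15197/8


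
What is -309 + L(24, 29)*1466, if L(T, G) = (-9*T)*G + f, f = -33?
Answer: -9231711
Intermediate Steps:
L(T, G) = -33 - 9*G*T (L(T, G) = (-9*T)*G - 33 = -9*G*T - 33 = -33 - 9*G*T)
-309 + L(24, 29)*1466 = -309 + (-33 - 9*29*24)*1466 = -309 + (-33 - 6264)*1466 = -309 - 6297*1466 = -309 - 9231402 = -9231711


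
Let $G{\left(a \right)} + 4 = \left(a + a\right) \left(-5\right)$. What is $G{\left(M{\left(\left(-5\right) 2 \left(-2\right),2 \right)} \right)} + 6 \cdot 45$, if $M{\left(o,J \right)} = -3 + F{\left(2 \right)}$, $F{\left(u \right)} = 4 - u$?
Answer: $276$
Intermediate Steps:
$M{\left(o,J \right)} = -1$ ($M{\left(o,J \right)} = -3 + \left(4 - 2\right) = -3 + 2 = -1$)
$G{\left(a \right)} = -4 - 10 a$ ($G{\left(a \right)} = -4 + \left(a + a\right) \left(-5\right) = -4 + 2 a \left(-5\right) = -4 - 10 a$)
$G{\left(M{\left(\left(-5\right) 2 \left(-2\right),2 \right)} \right)} + 6 \cdot 45 = \left(-4 - -10\right) + 6 \cdot 45 = \left(-4 + 10\right) + 270 = 6 + 270 = 276$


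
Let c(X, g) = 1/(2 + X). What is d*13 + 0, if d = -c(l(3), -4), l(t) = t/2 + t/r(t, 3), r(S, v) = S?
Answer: -26/9 ≈ -2.8889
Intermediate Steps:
l(t) = 1 + t/2 (l(t) = t/2 + t/t = t*(1/2) + 1 = t/2 + 1 = 1 + t/2)
d = -2/9 (d = -1/(2 + (1 + (1/2)*3)) = -1/(2 + (1 + 3/2)) = -1/(2 + 5/2) = -1/9/2 = -1*2/9 = -2/9 ≈ -0.22222)
d*13 + 0 = -2/9*13 + 0 = -26/9 + 0 = -26/9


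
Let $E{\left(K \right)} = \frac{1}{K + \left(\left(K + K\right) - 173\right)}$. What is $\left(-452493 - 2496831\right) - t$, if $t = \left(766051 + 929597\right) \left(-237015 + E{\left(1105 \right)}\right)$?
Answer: $\frac{631370856605292}{1571} \approx 4.0189 \cdot 10^{11}$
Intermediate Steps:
$E{\left(K \right)} = \frac{1}{-173 + 3 K}$ ($E{\left(K \right)} = \frac{1}{K + \left(2 K - 173\right)} = \frac{1}{K + \left(-173 + 2 K\right)} = \frac{1}{-173 + 3 K}$)
$t = - \frac{631375489993296}{1571}$ ($t = \left(766051 + 929597\right) \left(-237015 + \frac{1}{-173 + 3 \cdot 1105}\right) = 1695648 \left(-237015 + \frac{1}{-173 + 3315}\right) = 1695648 \left(-237015 + \frac{1}{3142}\right) = 1695648 \left(- \frac{744701129}{3142}\right) = - \frac{631375489993296}{1571} \approx -4.0189 \cdot 10^{11}$)
$\left(-452493 - 2496831\right) - t = \left(-452493 - 2496831\right) - - \frac{631375489993296}{1571} = -2949324 + \frac{631375489993296}{1571} = \frac{631370856605292}{1571}$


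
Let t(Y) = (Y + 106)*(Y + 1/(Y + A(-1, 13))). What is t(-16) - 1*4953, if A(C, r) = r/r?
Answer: -6399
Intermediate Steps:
A(C, r) = 1
t(Y) = (106 + Y)*(Y + 1/(1 + Y)) (t(Y) = (Y + 106)*(Y + 1/(Y + 1)) = (106 + Y)*(Y + 1/(1 + Y)))
t(-16) - 1*4953 = (106 + (-16)³ + 107*(-16) + 107*(-16)²)/(1 - 16) - 1*4953 = (106 - 4096 - 1712 + 107*256)/(-15) - 4953 = -(106 - 4096 - 1712 + 27392)/15 - 4953 = -1/15*21690 - 4953 = -1446 - 4953 = -6399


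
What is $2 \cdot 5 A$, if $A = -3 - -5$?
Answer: $20$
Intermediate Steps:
$A = 2$ ($A = -3 + 5 = 2$)
$2 \cdot 5 A = 2 \cdot 5 \cdot 2 = 10 \cdot 2 = 20$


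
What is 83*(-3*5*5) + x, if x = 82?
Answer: -6143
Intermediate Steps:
83*(-3*5*5) + x = 83*(-3*5*5) + 82 = 83*(-15*5) + 82 = 83*(-75) + 82 = -6225 + 82 = -6143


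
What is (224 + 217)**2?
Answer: 194481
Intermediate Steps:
(224 + 217)**2 = 441**2 = 194481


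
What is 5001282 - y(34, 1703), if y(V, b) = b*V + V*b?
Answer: 4885478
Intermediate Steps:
y(V, b) = 2*V*b (y(V, b) = V*b + V*b = 2*V*b)
5001282 - y(34, 1703) = 5001282 - 2*34*1703 = 5001282 - 1*115804 = 5001282 - 115804 = 4885478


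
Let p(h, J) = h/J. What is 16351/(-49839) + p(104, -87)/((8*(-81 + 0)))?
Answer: -38192530/117071811 ≈ -0.32623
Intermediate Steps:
16351/(-49839) + p(104, -87)/((8*(-81 + 0))) = 16351/(-49839) + (104/(-87))/((8*(-81 + 0))) = 16351*(-1/49839) + (104*(-1/87))/((8*(-81))) = -16351/49839 - 104/87/(-648) = -16351/49839 - 104/87*(-1/648) = -16351/49839 + 13/7047 = -38192530/117071811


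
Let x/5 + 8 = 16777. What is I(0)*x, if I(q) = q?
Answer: 0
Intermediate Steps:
x = 83845 (x = -40 + 5*16777 = -40 + 83885 = 83845)
I(0)*x = 0*83845 = 0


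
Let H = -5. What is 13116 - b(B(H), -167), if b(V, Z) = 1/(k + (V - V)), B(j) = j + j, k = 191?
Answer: 2505155/191 ≈ 13116.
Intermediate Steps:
B(j) = 2*j
b(V, Z) = 1/191 (b(V, Z) = 1/(191 + (V - V)) = 1/(191 + 0) = 1/191)
13116 - b(B(H), -167) = 13116 - 1*1/191 = 13116 - 1/191 = 2505155/191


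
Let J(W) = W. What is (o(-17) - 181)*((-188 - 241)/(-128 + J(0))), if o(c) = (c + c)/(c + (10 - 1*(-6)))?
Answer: -63063/128 ≈ -492.68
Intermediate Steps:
o(c) = 2*c/(16 + c) (o(c) = (2*c)/(c + (10 + 6)) = (2*c)/(c + 16) = (2*c)/(16 + c) = 2*c/(16 + c))
(o(-17) - 181)*((-188 - 241)/(-128 + J(0))) = (2*(-17)/(16 - 17) - 181)*((-188 - 241)/(-128 + 0)) = (2*(-17)/(-1) - 181)*(-429/(-128)) = (2*(-17)*(-1) - 181)*(-429*(-1/128)) = (34 - 181)*(429/128) = -147*429/128 = -63063/128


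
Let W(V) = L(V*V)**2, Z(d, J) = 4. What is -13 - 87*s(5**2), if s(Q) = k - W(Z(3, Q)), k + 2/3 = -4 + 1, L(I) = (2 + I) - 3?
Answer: 19881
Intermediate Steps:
L(I) = -1 + I
W(V) = (-1 + V**2)**2 (W(V) = (-1 + V*V)**2 = (-1 + V**2)**2)
k = -11/3 (k = -2/3 + (-4 + 1) = -2/3 - 3 = -11/3 ≈ -3.6667)
s(Q) = -686/3 (s(Q) = -11/3 - (-1 + 4**2)**2 = -11/3 - (-1 + 16)**2 = -11/3 - 1*15**2 = -11/3 - 1*225 = -11/3 - 225 = -686/3)
-13 - 87*s(5**2) = -13 - 87*(-686/3) = -13 + 19894 = 19881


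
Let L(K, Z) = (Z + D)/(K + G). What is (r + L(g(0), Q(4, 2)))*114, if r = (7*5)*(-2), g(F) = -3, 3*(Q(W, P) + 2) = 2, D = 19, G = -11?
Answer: -56867/7 ≈ -8123.9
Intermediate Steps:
Q(W, P) = -4/3 (Q(W, P) = -2 + (1/3)*2 = -2 + 2/3 = -4/3)
L(K, Z) = (19 + Z)/(-11 + K) (L(K, Z) = (Z + 19)/(K - 11) = (19 + Z)/(-11 + K))
r = -70 (r = 35*(-2) = -70)
(r + L(g(0), Q(4, 2)))*114 = (-70 + (19 - 4/3)/(-11 - 3))*114 = (-70 + (53/3)/(-14))*114 = (-70 - 1/14*53/3)*114 = (-70 - 53/42)*114 = -2993/42*114 = -56867/7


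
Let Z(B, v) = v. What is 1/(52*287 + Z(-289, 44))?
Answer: 1/14968 ≈ 6.6809e-5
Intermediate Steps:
1/(52*287 + Z(-289, 44)) = 1/(52*287 + 44) = 1/(14924 + 44) = 1/14968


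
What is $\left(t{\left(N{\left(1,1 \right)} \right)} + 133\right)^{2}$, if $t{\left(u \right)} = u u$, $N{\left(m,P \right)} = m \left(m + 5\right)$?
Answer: $28561$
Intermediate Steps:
$N{\left(m,P \right)} = m \left(5 + m\right)$
$t{\left(u \right)} = u^{2}$
$\left(t{\left(N{\left(1,1 \right)} \right)} + 133\right)^{2} = \left(\left(1 \left(5 + 1\right)\right)^{2} + 133\right)^{2} = \left(\left(1 \cdot 6\right)^{2} + 133\right)^{2} = \left(6^{2} + 133\right)^{2} = \left(36 + 133\right)^{2} = 169^{2} = 28561$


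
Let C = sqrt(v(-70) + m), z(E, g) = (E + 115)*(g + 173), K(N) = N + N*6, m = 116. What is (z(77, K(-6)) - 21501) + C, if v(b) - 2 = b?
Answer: 3651 + 4*sqrt(3) ≈ 3657.9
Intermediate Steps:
K(N) = 7*N (K(N) = N + 6*N = 7*N)
v(b) = 2 + b
z(E, g) = (115 + E)*(173 + g)
C = 4*sqrt(3) (C = sqrt((2 - 70) + 116) = sqrt(-68 + 116) = sqrt(48) = 4*sqrt(3) ≈ 6.9282)
(z(77, K(-6)) - 21501) + C = ((19895 + 115*(7*(-6)) + 173*77 + 77*(7*(-6))) - 21501) + 4*sqrt(3) = ((19895 + 115*(-42) + 13321 + 77*(-42)) - 21501) + 4*sqrt(3) = ((19895 - 4830 + 13321 - 3234) - 21501) + 4*sqrt(3) = (25152 - 21501) + 4*sqrt(3) = 3651 + 4*sqrt(3)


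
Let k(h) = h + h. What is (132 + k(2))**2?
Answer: 18496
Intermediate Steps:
k(h) = 2*h
(132 + k(2))**2 = (132 + 2*2)**2 = (132 + 4)**2 = 136**2 = 18496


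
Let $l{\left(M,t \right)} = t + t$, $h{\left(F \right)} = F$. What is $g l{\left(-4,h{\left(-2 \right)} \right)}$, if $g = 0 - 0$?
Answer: $0$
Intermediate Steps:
$g = 0$ ($g = 0 + 0 = 0$)
$l{\left(M,t \right)} = 2 t$
$g l{\left(-4,h{\left(-2 \right)} \right)} = 0 \cdot 2 \left(-2\right) = 0 \left(-4\right) = 0$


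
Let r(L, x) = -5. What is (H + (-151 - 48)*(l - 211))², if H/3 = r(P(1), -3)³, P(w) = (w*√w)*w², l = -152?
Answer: 5164147044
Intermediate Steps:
P(w) = w^(7/2) (P(w) = w^(3/2)*w² = w^(7/2))
H = -375 (H = 3*(-5)³ = 3*(-125) = -375)
(H + (-151 - 48)*(l - 211))² = (-375 + (-151 - 48)*(-152 - 211))² = (-375 - 199*(-363))² = (-375 + 72237)² = 71862² = 5164147044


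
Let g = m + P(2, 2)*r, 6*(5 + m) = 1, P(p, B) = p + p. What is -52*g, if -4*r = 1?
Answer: 910/3 ≈ 303.33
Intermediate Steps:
r = -¼ (r = -¼*1 = -¼ ≈ -0.25000)
P(p, B) = 2*p
m = -29/6 (m = -5 + (⅙)*1 = -5 + ⅙ = -29/6 ≈ -4.8333)
g = -35/6 (g = -29/6 + (2*2)*(-¼) = -29/6 + 4*(-¼) = -29/6 - 1 = -35/6 ≈ -5.8333)
-52*g = -52*(-35/6) = 910/3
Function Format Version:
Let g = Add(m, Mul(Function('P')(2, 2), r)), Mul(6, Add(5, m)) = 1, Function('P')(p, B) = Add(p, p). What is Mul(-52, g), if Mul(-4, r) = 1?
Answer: Rational(910, 3) ≈ 303.33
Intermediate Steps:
r = Rational(-1, 4) (r = Mul(Rational(-1, 4), 1) = Rational(-1, 4) ≈ -0.25000)
Function('P')(p, B) = Mul(2, p)
m = Rational(-29, 6) (m = Add(-5, Mul(Rational(1, 6), 1)) = Add(-5, Rational(1, 6)) = Rational(-29, 6) ≈ -4.8333)
g = Rational(-35, 6) (g = Add(Rational(-29, 6), Mul(Mul(2, 2), Rational(-1, 4))) = Add(Rational(-29, 6), Mul(4, Rational(-1, 4))) = Add(Rational(-29, 6), -1) = Rational(-35, 6) ≈ -5.8333)
Mul(-52, g) = Mul(-52, Rational(-35, 6)) = Rational(910, 3)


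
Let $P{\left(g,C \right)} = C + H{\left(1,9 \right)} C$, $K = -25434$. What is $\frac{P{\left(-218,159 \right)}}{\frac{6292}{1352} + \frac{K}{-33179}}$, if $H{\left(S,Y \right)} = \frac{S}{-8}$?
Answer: $\frac{480066951}{18703772} \approx 25.667$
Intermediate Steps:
$H{\left(S,Y \right)} = - \frac{S}{8}$ ($H{\left(S,Y \right)} = S \left(- \frac{1}{8}\right) = - \frac{S}{8}$)
$P{\left(g,C \right)} = \frac{7 C}{8}$ ($P{\left(g,C \right)} = C + \left(- \frac{1}{8}\right) 1 C = C - \frac{C}{8} = \frac{7 C}{8}$)
$\frac{P{\left(-218,159 \right)}}{\frac{6292}{1352} + \frac{K}{-33179}} = \frac{\frac{7}{8} \cdot 159}{\frac{6292}{1352} - \frac{25434}{-33179}} = \frac{1113}{8 \left(6292 \cdot \frac{1}{1352} - - \frac{25434}{33179}\right)} = \frac{1113}{8 \left(\frac{121}{26} + \frac{25434}{33179}\right)} = \frac{1113}{8 \cdot \frac{4675943}{862654}} = \frac{1113}{8} \cdot \frac{862654}{4675943} = \frac{480066951}{18703772}$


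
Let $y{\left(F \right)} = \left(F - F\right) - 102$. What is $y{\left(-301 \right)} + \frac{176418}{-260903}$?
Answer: $- \frac{26788524}{260903} \approx -102.68$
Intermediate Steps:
$y{\left(F \right)} = -102$ ($y{\left(F \right)} = 0 - 102 = -102$)
$y{\left(-301 \right)} + \frac{176418}{-260903} = -102 + \frac{176418}{-260903} = -102 + 176418 \left(- \frac{1}{260903}\right) = -102 - \frac{176418}{260903} = - \frac{26788524}{260903}$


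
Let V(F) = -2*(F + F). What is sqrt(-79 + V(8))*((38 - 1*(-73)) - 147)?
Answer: -36*I*sqrt(111) ≈ -379.28*I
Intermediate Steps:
V(F) = -4*F
sqrt(-79 + V(8))*((38 - 1*(-73)) - 147) = sqrt(-79 - 4*8)*((38 - 1*(-73)) - 147) = sqrt(-79 - 32)*((38 + 73) - 147) = sqrt(-111)*(111 - 147) = (I*sqrt(111))*(-36) = -36*I*sqrt(111)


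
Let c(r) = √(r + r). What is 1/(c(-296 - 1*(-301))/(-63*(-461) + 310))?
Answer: 29353*√10/10 ≈ 9282.2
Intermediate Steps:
c(r) = √2*√r (c(r) = √(2*r) = √2*√r)
1/(c(-296 - 1*(-301))/(-63*(-461) + 310)) = 1/((√2*√(-296 - 1*(-301)))/(-63*(-461) + 310)) = 1/((√2*√(-296 + 301))/(29043 + 310)) = 1/((√2*√5)/29353) = 1/(√10*(1/29353)) = 1/(√10/29353) = 29353*√10/10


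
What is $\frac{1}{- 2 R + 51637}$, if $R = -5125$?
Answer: $\frac{1}{61887} \approx 1.6158 \cdot 10^{-5}$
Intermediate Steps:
$\frac{1}{- 2 R + 51637} = \frac{1}{\left(-2\right) \left(-5125\right) + 51637} = \frac{1}{10250 + 51637} = \frac{1}{61887}$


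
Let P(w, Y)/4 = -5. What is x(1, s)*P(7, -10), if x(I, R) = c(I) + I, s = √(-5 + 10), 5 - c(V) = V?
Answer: -100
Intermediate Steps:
c(V) = 5 - V
s = √5 ≈ 2.2361
P(w, Y) = -20 (P(w, Y) = 4*(-5) = -20)
x(I, R) = 5 (x(I, R) = (5 - I) + I = 5)
x(1, s)*P(7, -10) = 5*(-20) = -100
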